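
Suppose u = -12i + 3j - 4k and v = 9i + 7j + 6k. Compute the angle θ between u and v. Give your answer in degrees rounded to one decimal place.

131.5

u · v = (-12)·9 + 3·7 + (-4)·6 = -108 + 21 - 24 = -111
|u|² = 144 + 9 + 16 = 169,  |u| = √169 ≈ 13.000000
|v|² = 81 + 49 + 36 = 166,  |v| = √166 ≈ 12.884099
cos θ = -111 / (13.000000 · 12.884099) ≈ -0.66271
θ = arccos(-0.66271) ≈ 131.5°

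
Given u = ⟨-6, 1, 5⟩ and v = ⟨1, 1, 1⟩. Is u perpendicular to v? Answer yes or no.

yes

u · v = (-6)·1 + 1·1 + 5·1 = -6 + 1 + 5 = 0
Zero, so the vectors are orthogonal.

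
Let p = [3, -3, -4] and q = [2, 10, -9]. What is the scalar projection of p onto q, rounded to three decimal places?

p · q = 3·2 + (-3)·10 + (-4)·(-9) = 6 - 30 + 36 = 12
|q| = √(4 + 100 + 81) = √185 ≈ 13.6015
comp_q p = 12 / √185 ≈ 0.882

0.882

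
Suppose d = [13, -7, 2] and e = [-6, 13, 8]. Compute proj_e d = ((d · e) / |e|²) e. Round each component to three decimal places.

(3.413, -7.394, -4.550)

d · e = 13·(-6) + (-7)·13 + 2·8 = -78 - 91 + 16 = -153
|e|² = 36 + 169 + 64 = 269
proj_e d = (-153/269) · (-6, 13, 8) ≈ (3.413, -7.394, -4.550)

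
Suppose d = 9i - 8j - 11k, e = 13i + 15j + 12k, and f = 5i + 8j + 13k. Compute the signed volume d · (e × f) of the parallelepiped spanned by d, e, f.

e × f:
i: 15·13 - 12·8 = 195 - 96 = 99
j: 12·5 - 13·13 = 60 - 169 = -109
k: 13·8 - 15·5 = 104 - 75 = 29
e × f = (99, -109, 29)
d · (e × f) = 9·99 + (-8)·(-109) + (-11)·29 = 891 + 872 - 319 = 1444

1444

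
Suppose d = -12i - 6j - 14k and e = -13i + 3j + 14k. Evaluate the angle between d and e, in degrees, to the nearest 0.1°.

d · e = (-12)·(-13) + (-6)·3 + (-14)·14 = 156 - 18 - 196 = -58
|d|² = 144 + 36 + 196 = 376,  |d| = √376 ≈ 19.390719
|e|² = 169 + 9 + 196 = 374,  |e| = √374 ≈ 19.339080
cos θ = -58 / (19.390719 · 19.339080) ≈ -0.15467
θ = arccos(-0.15467) ≈ 98.9°

98.9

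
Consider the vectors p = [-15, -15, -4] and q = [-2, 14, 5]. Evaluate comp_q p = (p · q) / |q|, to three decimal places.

p · q = (-15)·(-2) + (-15)·14 + (-4)·5 = 30 - 210 - 20 = -200
|q| = √(4 + 196 + 25) = √225 ≈ 15.0000
comp_q p = -200 / √225 ≈ -13.333

-13.333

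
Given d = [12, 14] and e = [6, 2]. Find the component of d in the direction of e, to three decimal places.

15.811

d · e = 12·6 + 14·2 = 72 + 28 = 100
|e| = √(36 + 4) = √40 ≈ 6.3246
comp_e d = 100 / √40 ≈ 15.811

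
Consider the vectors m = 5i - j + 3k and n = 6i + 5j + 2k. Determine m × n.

i: (-1)·2 - 3·5 = -2 - 15 = -17
j: 3·6 - 5·2 = 18 - 10 = 8
k: 5·5 - (-1)·6 = 25 - (-6) = 31
m × n = (-17, 8, 31)

(-17, 8, 31)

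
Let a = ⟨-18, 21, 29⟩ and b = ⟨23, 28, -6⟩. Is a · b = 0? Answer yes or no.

yes

a · b = (-18)·23 + 21·28 + 29·(-6) = -414 + 588 - 174 = 0
Zero, so the vectors are orthogonal.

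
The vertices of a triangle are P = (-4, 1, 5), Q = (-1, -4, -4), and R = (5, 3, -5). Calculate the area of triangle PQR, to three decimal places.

PQ = (3, -5, -9),  PR = (9, 2, -10)
i: (-5)·(-10) - (-9)·2 = 50 - (-18) = 68
j: (-9)·9 - 3·(-10) = -81 - (-30) = -51
k: 3·2 - (-5)·9 = 6 - (-45) = 51
PQ × PR = (68, -51, 51)
|PQ × PR| = √9826 ≈ 99.1262
area = ½ · 99.1262 ≈ 49.563

49.563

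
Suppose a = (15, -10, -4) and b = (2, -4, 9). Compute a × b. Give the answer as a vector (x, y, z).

i: (-10)·9 - (-4)·(-4) = -90 - 16 = -106
j: (-4)·2 - 15·9 = -8 - 135 = -143
k: 15·(-4) - (-10)·2 = -60 - (-20) = -40
a × b = (-106, -143, -40)

(-106, -143, -40)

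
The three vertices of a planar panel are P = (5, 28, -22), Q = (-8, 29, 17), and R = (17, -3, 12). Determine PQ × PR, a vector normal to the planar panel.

(1243, 910, 391)

PQ = (-13, 1, 39)
PR = (12, -31, 34)
i: 1·34 - 39·(-31) = 34 - (-1209) = 1243
j: 39·12 - (-13)·34 = 468 - (-442) = 910
k: (-13)·(-31) - 1·12 = 403 - 12 = 391
PQ × PR = (1243, 910, 391)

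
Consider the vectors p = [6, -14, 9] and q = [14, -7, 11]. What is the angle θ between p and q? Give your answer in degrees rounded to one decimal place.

33.9

p · q = 6·14 + (-14)·(-7) + 9·11 = 84 + 98 + 99 = 281
|p|² = 36 + 196 + 81 = 313,  |p| = √313 ≈ 17.691806
|q|² = 196 + 49 + 121 = 366,  |q| = √366 ≈ 19.131126
cos θ = 281 / (17.691806 · 19.131126) ≈ 0.83022
θ = arccos(0.83022) ≈ 33.9°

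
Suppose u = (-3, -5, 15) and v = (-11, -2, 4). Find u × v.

i: (-5)·4 - 15·(-2) = -20 - (-30) = 10
j: 15·(-11) - (-3)·4 = -165 - (-12) = -153
k: (-3)·(-2) - (-5)·(-11) = 6 - 55 = -49
u × v = (10, -153, -49)

(10, -153, -49)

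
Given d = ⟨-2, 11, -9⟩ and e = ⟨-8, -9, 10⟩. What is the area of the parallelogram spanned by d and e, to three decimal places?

143.321

i: 11·10 - (-9)·(-9) = 110 - 81 = 29
j: (-9)·(-8) - (-2)·10 = 72 - (-20) = 92
k: (-2)·(-9) - 11·(-8) = 18 - (-88) = 106
d × e = (29, 92, 106)
|d × e| = √(29² + 92² + 106²) = √20541 ≈ 143.3213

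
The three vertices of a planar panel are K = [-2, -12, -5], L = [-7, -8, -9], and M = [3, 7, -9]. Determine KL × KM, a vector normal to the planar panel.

(60, -40, -115)

KL = (-5, 4, -4)
KM = (5, 19, -4)
i: 4·(-4) - (-4)·19 = -16 - (-76) = 60
j: (-4)·5 - (-5)·(-4) = -20 - 20 = -40
k: (-5)·19 - 4·5 = -95 - 20 = -115
KL × KM = (60, -40, -115)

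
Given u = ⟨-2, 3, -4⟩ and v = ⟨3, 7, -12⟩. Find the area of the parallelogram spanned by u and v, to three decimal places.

i: 3·(-12) - (-4)·7 = -36 - (-28) = -8
j: (-4)·3 - (-2)·(-12) = -12 - 24 = -36
k: (-2)·7 - 3·3 = -14 - 9 = -23
u × v = (-8, -36, -23)
|u × v| = √((-8)² + (-36)² + (-23)²) = √1889 ≈ 43.4626

43.463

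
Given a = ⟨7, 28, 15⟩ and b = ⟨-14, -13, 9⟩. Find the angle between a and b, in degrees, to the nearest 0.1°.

a · b = 7·(-14) + 28·(-13) + 15·9 = -98 - 364 + 135 = -327
|a|² = 49 + 784 + 225 = 1058,  |a| = √1058 ≈ 32.526912
|b|² = 196 + 169 + 81 = 446,  |b| = √446 ≈ 21.118712
cos θ = -327 / (32.526912 · 21.118712) ≈ -0.47603
θ = arccos(-0.47603) ≈ 118.4°

118.4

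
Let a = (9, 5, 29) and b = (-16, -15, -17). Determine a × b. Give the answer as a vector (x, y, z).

(350, -311, -55)

i: 5·(-17) - 29·(-15) = -85 - (-435) = 350
j: 29·(-16) - 9·(-17) = -464 - (-153) = -311
k: 9·(-15) - 5·(-16) = -135 - (-80) = -55
a × b = (350, -311, -55)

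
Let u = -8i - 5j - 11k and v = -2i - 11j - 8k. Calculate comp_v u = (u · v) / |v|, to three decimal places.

u · v = (-8)·(-2) + (-5)·(-11) + (-11)·(-8) = 16 + 55 + 88 = 159
|v| = √(4 + 121 + 64) = √189 ≈ 13.7477
comp_v u = 159 / √189 ≈ 11.566

11.566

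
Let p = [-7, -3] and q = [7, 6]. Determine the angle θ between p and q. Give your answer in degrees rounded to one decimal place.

p · q = (-7)·7 + (-3)·6 = -49 - 18 = -67
|p|² = 49 + 9 = 58,  |p| = √58 ≈ 7.615773
|q|² = 49 + 36 = 85,  |q| = √85 ≈ 9.219544
cos θ = -67 / (7.615773 · 9.219544) ≈ -0.95423
θ = arccos(-0.95423) ≈ 162.6°

162.6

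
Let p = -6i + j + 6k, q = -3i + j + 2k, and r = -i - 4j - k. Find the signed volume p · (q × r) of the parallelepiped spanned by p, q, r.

31

q × r:
i: 1·(-1) - 2·(-4) = -1 - (-8) = 7
j: 2·(-1) - (-3)·(-1) = -2 - 3 = -5
k: (-3)·(-4) - 1·(-1) = 12 - (-1) = 13
q × r = (7, -5, 13)
p · (q × r) = (-6)·7 + 1·(-5) + 6·13 = -42 - 5 + 78 = 31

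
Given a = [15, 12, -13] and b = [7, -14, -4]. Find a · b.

-11

a · b = 15·7 + 12·(-14) + (-13)·(-4) = 105 - 168 + 52 = -11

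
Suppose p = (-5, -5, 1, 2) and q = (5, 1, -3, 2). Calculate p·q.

p · q = (-5)·5 + (-5)·1 + 1·(-3) + 2·2 = -25 - 5 - 3 + 4 = -29

-29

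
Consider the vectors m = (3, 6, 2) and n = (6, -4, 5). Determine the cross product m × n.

(38, -3, -48)

i: 6·5 - 2·(-4) = 30 - (-8) = 38
j: 2·6 - 3·5 = 12 - 15 = -3
k: 3·(-4) - 6·6 = -12 - 36 = -48
m × n = (38, -3, -48)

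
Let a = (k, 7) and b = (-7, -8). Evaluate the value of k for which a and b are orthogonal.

-8

a · b = k·(-7) + 7·(-8) = -56 - 7k
Set equal to 0: -7k = 56, so k = -8.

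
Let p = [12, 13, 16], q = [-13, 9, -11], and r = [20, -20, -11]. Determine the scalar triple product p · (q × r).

-7267

q × r:
i: 9·(-11) - (-11)·(-20) = -99 - 220 = -319
j: (-11)·20 - (-13)·(-11) = -220 - 143 = -363
k: (-13)·(-20) - 9·20 = 260 - 180 = 80
q × r = (-319, -363, 80)
p · (q × r) = 12·(-319) + 13·(-363) + 16·80 = -3828 - 4719 + 1280 = -7267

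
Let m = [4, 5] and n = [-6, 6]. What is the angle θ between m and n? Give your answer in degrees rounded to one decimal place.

83.7

m · n = 4·(-6) + 5·6 = -24 + 30 = 6
|m|² = 16 + 25 = 41,  |m| = √41 ≈ 6.403124
|n|² = 36 + 36 = 72,  |n| = √72 ≈ 8.485281
cos θ = 6 / (6.403124 · 8.485281) ≈ 0.11043
θ = arccos(0.11043) ≈ 83.7°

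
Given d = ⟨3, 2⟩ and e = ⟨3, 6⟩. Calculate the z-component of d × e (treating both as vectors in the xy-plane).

3·6 - 2·3 = 18 - 6 = 12

12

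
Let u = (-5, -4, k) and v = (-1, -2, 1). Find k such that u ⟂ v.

u · v = (-5)·(-1) + (-4)·(-2) + k·1 = 13 + 1k
Set equal to 0: 1k = -13, so k = -13.

-13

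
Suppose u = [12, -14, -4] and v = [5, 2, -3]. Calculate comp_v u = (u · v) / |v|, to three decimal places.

7.138

u · v = 12·5 + (-14)·2 + (-4)·(-3) = 60 - 28 + 12 = 44
|v| = √(25 + 4 + 9) = √38 ≈ 6.1644
comp_v u = 44 / √38 ≈ 7.138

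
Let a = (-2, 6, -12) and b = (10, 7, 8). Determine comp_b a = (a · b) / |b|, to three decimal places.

-5.070

a · b = (-2)·10 + 6·7 + (-12)·8 = -20 + 42 - 96 = -74
|b| = √(100 + 49 + 64) = √213 ≈ 14.5945
comp_b a = -74 / √213 ≈ -5.070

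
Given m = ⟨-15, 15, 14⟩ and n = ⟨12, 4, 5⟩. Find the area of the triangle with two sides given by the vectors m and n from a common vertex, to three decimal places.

i: 15·5 - 14·4 = 75 - 56 = 19
j: 14·12 - (-15)·5 = 168 - (-75) = 243
k: (-15)·4 - 15·12 = -60 - 180 = -240
m × n = (19, 243, -240)
|m × n| = √(19² + 243² + (-240)²) = √117010 ≈ 342.0672
area = ½ · 342.0672 ≈ 171.034

171.034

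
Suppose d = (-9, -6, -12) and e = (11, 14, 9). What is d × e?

i: (-6)·9 - (-12)·14 = -54 - (-168) = 114
j: (-12)·11 - (-9)·9 = -132 - (-81) = -51
k: (-9)·14 - (-6)·11 = -126 - (-66) = -60
d × e = (114, -51, -60)

(114, -51, -60)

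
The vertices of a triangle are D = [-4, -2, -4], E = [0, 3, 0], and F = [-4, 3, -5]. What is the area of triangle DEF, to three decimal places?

DE = (4, 5, 4),  DF = (0, 5, -1)
i: 5·(-1) - 4·5 = -5 - 20 = -25
j: 4·0 - 4·(-1) = 0 - (-4) = 4
k: 4·5 - 5·0 = 20 - 0 = 20
DE × DF = (-25, 4, 20)
|DE × DF| = √1041 ≈ 32.2645
area = ½ · 32.2645 ≈ 16.132

16.132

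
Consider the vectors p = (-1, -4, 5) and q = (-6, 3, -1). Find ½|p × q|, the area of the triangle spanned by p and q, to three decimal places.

21.278

i: (-4)·(-1) - 5·3 = 4 - 15 = -11
j: 5·(-6) - (-1)·(-1) = -30 - 1 = -31
k: (-1)·3 - (-4)·(-6) = -3 - 24 = -27
p × q = (-11, -31, -27)
|p × q| = √((-11)² + (-31)² + (-27)²) = √1811 ≈ 42.5558
area = ½ · 42.5558 ≈ 21.278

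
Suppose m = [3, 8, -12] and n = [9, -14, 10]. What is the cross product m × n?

i: 8·10 - (-12)·(-14) = 80 - 168 = -88
j: (-12)·9 - 3·10 = -108 - 30 = -138
k: 3·(-14) - 8·9 = -42 - 72 = -114
m × n = (-88, -138, -114)

(-88, -138, -114)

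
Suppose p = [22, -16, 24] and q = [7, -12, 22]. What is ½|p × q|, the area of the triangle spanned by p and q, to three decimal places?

i: (-16)·22 - 24·(-12) = -352 - (-288) = -64
j: 24·7 - 22·22 = 168 - 484 = -316
k: 22·(-12) - (-16)·7 = -264 - (-112) = -152
p × q = (-64, -316, -152)
|p × q| = √((-64)² + (-316)² + (-152)²) = √127056 ≈ 356.4492
area = ½ · 356.4492 ≈ 178.225

178.225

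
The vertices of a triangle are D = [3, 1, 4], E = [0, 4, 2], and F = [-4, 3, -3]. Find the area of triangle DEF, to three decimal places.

DE = (-3, 3, -2),  DF = (-7, 2, -7)
i: 3·(-7) - (-2)·2 = -21 - (-4) = -17
j: (-2)·(-7) - (-3)·(-7) = 14 - 21 = -7
k: (-3)·2 - 3·(-7) = -6 - (-21) = 15
DE × DF = (-17, -7, 15)
|DE × DF| = √563 ≈ 23.7276
area = ½ · 23.7276 ≈ 11.864

11.864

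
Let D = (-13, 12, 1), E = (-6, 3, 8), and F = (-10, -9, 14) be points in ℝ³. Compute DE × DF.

DE = (7, -9, 7)
DF = (3, -21, 13)
i: (-9)·13 - 7·(-21) = -117 - (-147) = 30
j: 7·3 - 7·13 = 21 - 91 = -70
k: 7·(-21) - (-9)·3 = -147 - (-27) = -120
DE × DF = (30, -70, -120)

(30, -70, -120)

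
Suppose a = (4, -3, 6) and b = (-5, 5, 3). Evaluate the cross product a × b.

i: (-3)·3 - 6·5 = -9 - 30 = -39
j: 6·(-5) - 4·3 = -30 - 12 = -42
k: 4·5 - (-3)·(-5) = 20 - 15 = 5
a × b = (-39, -42, 5)

(-39, -42, 5)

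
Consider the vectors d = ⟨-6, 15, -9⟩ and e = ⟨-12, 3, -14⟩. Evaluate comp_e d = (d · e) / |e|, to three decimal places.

13.007

d · e = (-6)·(-12) + 15·3 + (-9)·(-14) = 72 + 45 + 126 = 243
|e| = √(144 + 9 + 196) = √349 ≈ 18.6815
comp_e d = 243 / √349 ≈ 13.007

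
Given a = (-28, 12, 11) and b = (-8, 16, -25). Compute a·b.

a · b = (-28)·(-8) + 12·16 + 11·(-25) = 224 + 192 - 275 = 141

141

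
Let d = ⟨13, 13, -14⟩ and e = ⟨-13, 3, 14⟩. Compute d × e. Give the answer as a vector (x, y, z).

i: 13·14 - (-14)·3 = 182 - (-42) = 224
j: (-14)·(-13) - 13·14 = 182 - 182 = 0
k: 13·3 - 13·(-13) = 39 - (-169) = 208
d × e = (224, 0, 208)

(224, 0, 208)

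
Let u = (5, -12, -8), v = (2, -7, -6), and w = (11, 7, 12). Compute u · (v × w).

v × w:
i: (-7)·12 - (-6)·7 = -84 - (-42) = -42
j: (-6)·11 - 2·12 = -66 - 24 = -90
k: 2·7 - (-7)·11 = 14 - (-77) = 91
v × w = (-42, -90, 91)
u · (v × w) = 5·(-42) + (-12)·(-90) + (-8)·91 = -210 + 1080 - 728 = 142

142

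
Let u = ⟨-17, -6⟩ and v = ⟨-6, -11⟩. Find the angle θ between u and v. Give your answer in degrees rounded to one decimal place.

41.9

u · v = (-17)·(-6) + (-6)·(-11) = 102 + 66 = 168
|u|² = 289 + 36 = 325,  |u| = √325 ≈ 18.027756
|v|² = 36 + 121 = 157,  |v| = √157 ≈ 12.529964
cos θ = 168 / (18.027756 · 12.529964) ≈ 0.74373
θ = arccos(0.74373) ≈ 41.9°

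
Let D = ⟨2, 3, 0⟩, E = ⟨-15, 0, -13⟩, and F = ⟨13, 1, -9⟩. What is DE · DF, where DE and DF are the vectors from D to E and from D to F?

DE = E − D = (-17, -3, -13)
DF = F − D = (11, -2, -9)
DE · DF = (-17)·11 + (-3)·(-2) + (-13)·(-9) = -187 + 6 + 117 = -64

-64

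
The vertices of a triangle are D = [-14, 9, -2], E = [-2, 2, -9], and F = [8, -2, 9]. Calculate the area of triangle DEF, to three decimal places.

DE = (12, -7, -7),  DF = (22, -11, 11)
i: (-7)·11 - (-7)·(-11) = -77 - 77 = -154
j: (-7)·22 - 12·11 = -154 - 132 = -286
k: 12·(-11) - (-7)·22 = -132 - (-154) = 22
DE × DF = (-154, -286, 22)
|DE × DF| = √105996 ≈ 325.5703
area = ½ · 325.5703 ≈ 162.785

162.785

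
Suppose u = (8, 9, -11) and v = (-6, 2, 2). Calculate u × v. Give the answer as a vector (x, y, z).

i: 9·2 - (-11)·2 = 18 - (-22) = 40
j: (-11)·(-6) - 8·2 = 66 - 16 = 50
k: 8·2 - 9·(-6) = 16 - (-54) = 70
u × v = (40, 50, 70)

(40, 50, 70)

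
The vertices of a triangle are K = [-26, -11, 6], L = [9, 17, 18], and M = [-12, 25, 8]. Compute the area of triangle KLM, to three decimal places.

475.501

KL = (35, 28, 12),  KM = (14, 36, 2)
i: 28·2 - 12·36 = 56 - 432 = -376
j: 12·14 - 35·2 = 168 - 70 = 98
k: 35·36 - 28·14 = 1260 - 392 = 868
KL × KM = (-376, 98, 868)
|KL × KM| = √904404 ≈ 951.0016
area = ½ · 951.0016 ≈ 475.501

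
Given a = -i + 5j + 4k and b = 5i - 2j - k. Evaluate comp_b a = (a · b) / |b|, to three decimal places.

a · b = (-1)·5 + 5·(-2) + 4·(-1) = -5 - 10 - 4 = -19
|b| = √(25 + 4 + 1) = √30 ≈ 5.4772
comp_b a = -19 / √30 ≈ -3.469

-3.469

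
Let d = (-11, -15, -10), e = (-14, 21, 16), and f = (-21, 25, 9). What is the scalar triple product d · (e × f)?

e × f:
i: 21·9 - 16·25 = 189 - 400 = -211
j: 16·(-21) - (-14)·9 = -336 - (-126) = -210
k: (-14)·25 - 21·(-21) = -350 - (-441) = 91
e × f = (-211, -210, 91)
d · (e × f) = (-11)·(-211) + (-15)·(-210) + (-10)·91 = 2321 + 3150 - 910 = 4561

4561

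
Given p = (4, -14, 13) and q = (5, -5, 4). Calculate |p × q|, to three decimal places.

70.583

i: (-14)·4 - 13·(-5) = -56 - (-65) = 9
j: 13·5 - 4·4 = 65 - 16 = 49
k: 4·(-5) - (-14)·5 = -20 - (-70) = 50
p × q = (9, 49, 50)
|p × q| = √(9² + 49² + 50²) = √4982 ≈ 70.5833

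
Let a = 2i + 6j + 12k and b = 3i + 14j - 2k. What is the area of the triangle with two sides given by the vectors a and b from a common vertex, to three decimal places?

i: 6·(-2) - 12·14 = -12 - 168 = -180
j: 12·3 - 2·(-2) = 36 - (-4) = 40
k: 2·14 - 6·3 = 28 - 18 = 10
a × b = (-180, 40, 10)
|a × b| = √((-180)² + 40² + 10²) = √34100 ≈ 184.6619
area = ½ · 184.6619 ≈ 92.331

92.331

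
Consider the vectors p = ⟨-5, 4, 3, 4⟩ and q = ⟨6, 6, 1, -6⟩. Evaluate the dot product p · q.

p · q = (-5)·6 + 4·6 + 3·1 + 4·(-6) = -30 + 24 + 3 - 24 = -27

-27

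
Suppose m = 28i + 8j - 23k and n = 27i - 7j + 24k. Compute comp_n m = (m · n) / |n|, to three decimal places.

4.022

m · n = 28·27 + 8·(-7) + (-23)·24 = 756 - 56 - 552 = 148
|n| = √(729 + 49 + 576) = √1354 ≈ 36.7967
comp_n m = 148 / √1354 ≈ 4.022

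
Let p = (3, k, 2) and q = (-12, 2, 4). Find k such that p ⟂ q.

14

p · q = 3·(-12) + k·2 + 2·4 = -28 + 2k
Set equal to 0: 2k = 28, so k = 14.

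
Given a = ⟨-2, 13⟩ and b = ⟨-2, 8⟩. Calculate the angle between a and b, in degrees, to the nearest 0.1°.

5.3

a · b = (-2)·(-2) + 13·8 = 4 + 104 = 108
|a|² = 4 + 169 = 173,  |a| = √173 ≈ 13.152946
|b|² = 4 + 64 = 68,  |b| = √68 ≈ 8.246211
cos θ = 108 / (13.152946 · 8.246211) ≈ 0.99574
θ = arccos(0.99574) ≈ 5.3°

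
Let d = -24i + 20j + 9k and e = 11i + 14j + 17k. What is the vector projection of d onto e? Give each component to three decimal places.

(3.068, 3.904, 4.741)

d · e = (-24)·11 + 20·14 + 9·17 = -264 + 280 + 153 = 169
|e|² = 121 + 196 + 289 = 606
proj_e d = (169/606) · (11, 14, 17) ≈ (3.068, 3.904, 4.741)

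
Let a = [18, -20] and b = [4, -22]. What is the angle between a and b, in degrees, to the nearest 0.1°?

31.7

a · b = 18·4 + (-20)·(-22) = 72 + 440 = 512
|a|² = 324 + 400 = 724,  |a| = √724 ≈ 26.907248
|b|² = 16 + 484 = 500,  |b| = √500 ≈ 22.360680
cos θ = 512 / (26.907248 · 22.360680) ≈ 0.85097
θ = arccos(0.85097) ≈ 31.7°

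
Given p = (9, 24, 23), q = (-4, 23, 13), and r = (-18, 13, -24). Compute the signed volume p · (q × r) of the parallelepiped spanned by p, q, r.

q × r:
i: 23·(-24) - 13·13 = -552 - 169 = -721
j: 13·(-18) - (-4)·(-24) = -234 - 96 = -330
k: (-4)·13 - 23·(-18) = -52 - (-414) = 362
q × r = (-721, -330, 362)
p · (q × r) = 9·(-721) + 24·(-330) + 23·362 = -6489 - 7920 + 8326 = -6083

-6083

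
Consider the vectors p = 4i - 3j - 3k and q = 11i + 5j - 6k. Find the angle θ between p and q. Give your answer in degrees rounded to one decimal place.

p · q = 4·11 + (-3)·5 + (-3)·(-6) = 44 - 15 + 18 = 47
|p|² = 16 + 9 + 9 = 34,  |p| = √34 ≈ 5.830952
|q|² = 121 + 25 + 36 = 182,  |q| = √182 ≈ 13.490738
cos θ = 47 / (5.830952 · 13.490738) ≈ 0.59748
θ = arccos(0.59748) ≈ 53.3°

53.3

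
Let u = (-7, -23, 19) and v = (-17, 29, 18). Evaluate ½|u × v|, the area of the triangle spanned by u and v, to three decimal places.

575.080

i: (-23)·18 - 19·29 = -414 - 551 = -965
j: 19·(-17) - (-7)·18 = -323 - (-126) = -197
k: (-7)·29 - (-23)·(-17) = -203 - 391 = -594
u × v = (-965, -197, -594)
|u × v| = √((-965)² + (-197)² + (-594)²) = √1322870 ≈ 1150.1609
area = ½ · 1150.1609 ≈ 575.080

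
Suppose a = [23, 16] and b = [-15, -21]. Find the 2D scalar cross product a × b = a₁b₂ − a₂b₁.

23·(-21) - 16·(-15) = -483 - (-240) = -243

-243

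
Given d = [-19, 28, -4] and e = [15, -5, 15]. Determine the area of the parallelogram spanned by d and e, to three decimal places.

i: 28·15 - (-4)·(-5) = 420 - 20 = 400
j: (-4)·15 - (-19)·15 = -60 - (-285) = 225
k: (-19)·(-5) - 28·15 = 95 - 420 = -325
d × e = (400, 225, -325)
|d × e| = √(400² + 225² + (-325)²) = √316250 ≈ 562.3611

562.361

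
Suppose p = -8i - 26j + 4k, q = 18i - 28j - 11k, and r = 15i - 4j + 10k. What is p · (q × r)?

12954

q × r:
i: (-28)·10 - (-11)·(-4) = -280 - 44 = -324
j: (-11)·15 - 18·10 = -165 - 180 = -345
k: 18·(-4) - (-28)·15 = -72 - (-420) = 348
q × r = (-324, -345, 348)
p · (q × r) = (-8)·(-324) + (-26)·(-345) + 4·348 = 2592 + 8970 + 1392 = 12954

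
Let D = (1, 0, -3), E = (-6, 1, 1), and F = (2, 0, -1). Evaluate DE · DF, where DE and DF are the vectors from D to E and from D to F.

1

DE = E − D = (-7, 1, 4)
DF = F − D = (1, 0, 2)
DE · DF = (-7)·1 + 1·0 + 4·2 = -7 + 0 + 8 = 1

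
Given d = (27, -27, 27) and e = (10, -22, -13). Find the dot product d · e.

d · e = 27·10 + (-27)·(-22) + 27·(-13) = 270 + 594 - 351 = 513

513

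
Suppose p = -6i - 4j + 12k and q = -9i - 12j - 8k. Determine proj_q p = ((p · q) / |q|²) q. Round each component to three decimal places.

(-0.187, -0.249, -0.166)

p · q = (-6)·(-9) + (-4)·(-12) + 12·(-8) = 54 + 48 - 96 = 6
|q|² = 81 + 144 + 64 = 289
proj_q p = (6/289) · (-9, -12, -8) ≈ (-0.187, -0.249, -0.166)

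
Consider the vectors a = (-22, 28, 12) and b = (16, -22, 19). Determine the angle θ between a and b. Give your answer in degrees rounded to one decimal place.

126.4

a · b = (-22)·16 + 28·(-22) + 12·19 = -352 - 616 + 228 = -740
|a|² = 484 + 784 + 144 = 1412,  |a| = √1412 ≈ 37.576588
|b|² = 256 + 484 + 361 = 1101,  |b| = √1101 ≈ 33.181320
cos θ = -740 / (37.576588 · 33.181320) ≈ -0.59350
θ = arccos(-0.59350) ≈ 126.4°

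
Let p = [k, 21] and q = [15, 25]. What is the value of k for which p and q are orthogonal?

p · q = k·15 + 21·25 = 525 + 15k
Set equal to 0: 15k = -525, so k = -35.

-35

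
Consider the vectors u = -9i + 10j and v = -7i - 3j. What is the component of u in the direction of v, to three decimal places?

u · v = (-9)·(-7) + 10·(-3) = 63 - 30 = 33
|v| = √(49 + 9) = √58 ≈ 7.6158
comp_v u = 33 / √58 ≈ 4.333

4.333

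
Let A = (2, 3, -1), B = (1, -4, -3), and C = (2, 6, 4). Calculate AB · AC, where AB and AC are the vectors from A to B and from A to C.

-31

AB = B − A = (-1, -7, -2)
AC = C − A = (0, 3, 5)
AB · AC = (-1)·0 + (-7)·3 + (-2)·5 = 0 - 21 - 10 = -31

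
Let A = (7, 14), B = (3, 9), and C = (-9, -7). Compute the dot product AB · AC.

AB = B − A = (-4, -5)
AC = C − A = (-16, -21)
AB · AC = (-4)·(-16) + (-5)·(-21) = 64 + 105 = 169

169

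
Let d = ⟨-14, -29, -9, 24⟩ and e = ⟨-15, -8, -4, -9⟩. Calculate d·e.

262

d · e = (-14)·(-15) + (-29)·(-8) + (-9)·(-4) + 24·(-9) = 210 + 232 + 36 - 216 = 262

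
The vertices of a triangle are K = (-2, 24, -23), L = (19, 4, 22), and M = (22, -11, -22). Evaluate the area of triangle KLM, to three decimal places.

KL = (21, -20, 45),  KM = (24, -35, 1)
i: (-20)·1 - 45·(-35) = -20 - (-1575) = 1555
j: 45·24 - 21·1 = 1080 - 21 = 1059
k: 21·(-35) - (-20)·24 = -735 - (-480) = -255
KL × KM = (1555, 1059, -255)
|KL × KM| = √3604531 ≈ 1898.5602
area = ½ · 1898.5602 ≈ 949.280

949.280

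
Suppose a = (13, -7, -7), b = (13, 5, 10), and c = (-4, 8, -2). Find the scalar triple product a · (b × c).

b × c:
i: 5·(-2) - 10·8 = -10 - 80 = -90
j: 10·(-4) - 13·(-2) = -40 - (-26) = -14
k: 13·8 - 5·(-4) = 104 - (-20) = 124
b × c = (-90, -14, 124)
a · (b × c) = 13·(-90) + (-7)·(-14) + (-7)·124 = -1170 + 98 - 868 = -1940

-1940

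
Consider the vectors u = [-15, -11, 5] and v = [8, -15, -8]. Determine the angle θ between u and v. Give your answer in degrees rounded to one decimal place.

89.2

u · v = (-15)·8 + (-11)·(-15) + 5·(-8) = -120 + 165 - 40 = 5
|u|² = 225 + 121 + 25 = 371,  |u| = √371 ≈ 19.261360
|v|² = 64 + 225 + 64 = 353,  |v| = √353 ≈ 18.788294
cos θ = 5 / (19.261360 · 18.788294) ≈ 0.01382
θ = arccos(0.01382) ≈ 89.2°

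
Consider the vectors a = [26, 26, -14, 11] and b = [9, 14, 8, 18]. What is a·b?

a · b = 26·9 + 26·14 + (-14)·8 + 11·18 = 234 + 364 - 112 + 198 = 684

684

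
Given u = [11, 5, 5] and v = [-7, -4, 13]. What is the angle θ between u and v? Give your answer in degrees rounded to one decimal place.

u · v = 11·(-7) + 5·(-4) + 5·13 = -77 - 20 + 65 = -32
|u|² = 121 + 25 + 25 = 171,  |u| = √171 ≈ 13.076697
|v|² = 49 + 16 + 169 = 234,  |v| = √234 ≈ 15.297059
cos θ = -32 / (13.076697 · 15.297059) ≈ -0.15997
θ = arccos(-0.15997) ≈ 99.2°

99.2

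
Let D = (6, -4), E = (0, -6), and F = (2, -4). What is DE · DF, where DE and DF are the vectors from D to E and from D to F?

DE = E − D = (-6, -2)
DF = F − D = (-4, 0)
DE · DF = (-6)·(-4) + (-2)·0 = 24 + 0 = 24

24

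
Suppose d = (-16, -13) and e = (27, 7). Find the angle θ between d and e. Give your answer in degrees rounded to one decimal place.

d · e = (-16)·27 + (-13)·7 = -432 - 91 = -523
|d|² = 256 + 169 = 425,  |d| = √425 ≈ 20.615528
|e|² = 729 + 49 = 778,  |e| = √778 ≈ 27.892651
cos θ = -523 / (20.615528 · 27.892651) ≈ -0.90953
θ = arccos(-0.90953) ≈ 155.4°

155.4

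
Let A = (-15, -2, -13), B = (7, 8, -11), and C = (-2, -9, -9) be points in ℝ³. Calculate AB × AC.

(54, -62, -284)

AB = (22, 10, 2)
AC = (13, -7, 4)
i: 10·4 - 2·(-7) = 40 - (-14) = 54
j: 2·13 - 22·4 = 26 - 88 = -62
k: 22·(-7) - 10·13 = -154 - 130 = -284
AB × AC = (54, -62, -284)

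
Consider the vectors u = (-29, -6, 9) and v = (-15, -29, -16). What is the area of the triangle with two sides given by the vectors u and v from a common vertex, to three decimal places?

i: (-6)·(-16) - 9·(-29) = 96 - (-261) = 357
j: 9·(-15) - (-29)·(-16) = -135 - 464 = -599
k: (-29)·(-29) - (-6)·(-15) = 841 - 90 = 751
u × v = (357, -599, 751)
|u × v| = √(357² + (-599)² + 751²) = √1050251 ≈ 1024.8175
area = ½ · 1024.8175 ≈ 512.409

512.409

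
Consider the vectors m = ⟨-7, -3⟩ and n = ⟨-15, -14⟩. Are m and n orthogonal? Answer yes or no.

no

m · n = (-7)·(-15) + (-3)·(-14) = 105 + 42 = 147
Nonzero, so the vectors are not orthogonal.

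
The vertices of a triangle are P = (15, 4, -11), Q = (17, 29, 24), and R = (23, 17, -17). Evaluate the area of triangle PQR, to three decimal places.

346.974

PQ = (2, 25, 35),  PR = (8, 13, -6)
i: 25·(-6) - 35·13 = -150 - 455 = -605
j: 35·8 - 2·(-6) = 280 - (-12) = 292
k: 2·13 - 25·8 = 26 - 200 = -174
PQ × PR = (-605, 292, -174)
|PQ × PR| = √481565 ≈ 693.9488
area = ½ · 693.9488 ≈ 346.974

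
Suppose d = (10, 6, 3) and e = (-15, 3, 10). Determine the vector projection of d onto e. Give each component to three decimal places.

d · e = 10·(-15) + 6·3 + 3·10 = -150 + 18 + 30 = -102
|e|² = 225 + 9 + 100 = 334
proj_e d = (-102/334) · (-15, 3, 10) ≈ (4.581, -0.916, -3.054)

(4.581, -0.916, -3.054)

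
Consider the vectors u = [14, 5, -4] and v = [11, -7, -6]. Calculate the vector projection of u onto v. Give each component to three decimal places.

u · v = 14·11 + 5·(-7) + (-4)·(-6) = 154 - 35 + 24 = 143
|v|² = 121 + 49 + 36 = 206
proj_v u = (143/206) · (11, -7, -6) ≈ (7.636, -4.859, -4.165)

(7.636, -4.859, -4.165)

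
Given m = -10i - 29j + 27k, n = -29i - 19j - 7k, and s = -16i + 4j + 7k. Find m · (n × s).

n × s:
i: (-19)·7 - (-7)·4 = -133 - (-28) = -105
j: (-7)·(-16) - (-29)·7 = 112 - (-203) = 315
k: (-29)·4 - (-19)·(-16) = -116 - 304 = -420
n × s = (-105, 315, -420)
m · (n × s) = (-10)·(-105) + (-29)·315 + 27·(-420) = 1050 - 9135 - 11340 = -19425

-19425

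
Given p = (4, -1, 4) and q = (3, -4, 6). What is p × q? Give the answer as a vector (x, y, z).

(10, -12, -13)

i: (-1)·6 - 4·(-4) = -6 - (-16) = 10
j: 4·3 - 4·6 = 12 - 24 = -12
k: 4·(-4) - (-1)·3 = -16 - (-3) = -13
p × q = (10, -12, -13)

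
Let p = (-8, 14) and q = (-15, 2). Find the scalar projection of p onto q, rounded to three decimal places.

9.780

p · q = (-8)·(-15) + 14·2 = 120 + 28 = 148
|q| = √(225 + 4) = √229 ≈ 15.1327
comp_q p = 148 / √229 ≈ 9.780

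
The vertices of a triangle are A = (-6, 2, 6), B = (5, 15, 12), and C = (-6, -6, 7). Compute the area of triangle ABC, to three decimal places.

AB = (11, 13, 6),  AC = (0, -8, 1)
i: 13·1 - 6·(-8) = 13 - (-48) = 61
j: 6·0 - 11·1 = 0 - 11 = -11
k: 11·(-8) - 13·0 = -88 - 0 = -88
AB × AC = (61, -11, -88)
|AB × AC| = √11586 ≈ 107.6383
area = ½ · 107.6383 ≈ 53.819

53.819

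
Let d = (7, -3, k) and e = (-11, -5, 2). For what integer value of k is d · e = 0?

d · e = 7·(-11) + (-3)·(-5) + k·2 = -62 + 2k
Set equal to 0: 2k = 62, so k = 31.

31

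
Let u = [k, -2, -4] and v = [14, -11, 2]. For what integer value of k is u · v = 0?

-1

u · v = k·14 + (-2)·(-11) + (-4)·2 = 14 + 14k
Set equal to 0: 14k = -14, so k = -1.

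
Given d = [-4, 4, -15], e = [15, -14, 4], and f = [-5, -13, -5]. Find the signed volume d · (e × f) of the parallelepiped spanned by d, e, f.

3707

e × f:
i: (-14)·(-5) - 4·(-13) = 70 - (-52) = 122
j: 4·(-5) - 15·(-5) = -20 - (-75) = 55
k: 15·(-13) - (-14)·(-5) = -195 - 70 = -265
e × f = (122, 55, -265)
d · (e × f) = (-4)·122 + 4·55 + (-15)·(-265) = -488 + 220 + 3975 = 3707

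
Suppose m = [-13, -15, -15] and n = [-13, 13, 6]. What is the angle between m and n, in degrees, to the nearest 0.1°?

m · n = (-13)·(-13) + (-15)·13 + (-15)·6 = 169 - 195 - 90 = -116
|m|² = 169 + 225 + 225 = 619,  |m| = √619 ≈ 24.879711
|n|² = 169 + 169 + 36 = 374,  |n| = √374 ≈ 19.339080
cos θ = -116 / (24.879711 · 19.339080) ≈ -0.24109
θ = arccos(-0.24109) ≈ 104.0°

104.0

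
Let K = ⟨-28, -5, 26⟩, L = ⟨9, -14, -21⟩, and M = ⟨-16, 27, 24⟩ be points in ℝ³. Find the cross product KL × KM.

(1522, -490, 1292)

KL = (37, -9, -47)
KM = (12, 32, -2)
i: (-9)·(-2) - (-47)·32 = 18 - (-1504) = 1522
j: (-47)·12 - 37·(-2) = -564 - (-74) = -490
k: 37·32 - (-9)·12 = 1184 - (-108) = 1292
KL × KM = (1522, -490, 1292)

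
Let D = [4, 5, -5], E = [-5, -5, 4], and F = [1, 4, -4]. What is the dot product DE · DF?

DE = E − D = (-9, -10, 9)
DF = F − D = (-3, -1, 1)
DE · DF = (-9)·(-3) + (-10)·(-1) + 9·1 = 27 + 10 + 9 = 46

46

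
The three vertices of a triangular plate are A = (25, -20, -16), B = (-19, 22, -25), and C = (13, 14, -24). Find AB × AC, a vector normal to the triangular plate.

AB = (-44, 42, -9)
AC = (-12, 34, -8)
i: 42·(-8) - (-9)·34 = -336 - (-306) = -30
j: (-9)·(-12) - (-44)·(-8) = 108 - 352 = -244
k: (-44)·34 - 42·(-12) = -1496 - (-504) = -992
AB × AC = (-30, -244, -992)

(-30, -244, -992)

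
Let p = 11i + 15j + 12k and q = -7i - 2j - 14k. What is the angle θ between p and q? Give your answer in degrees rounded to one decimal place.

p · q = 11·(-7) + 15·(-2) + 12·(-14) = -77 - 30 - 168 = -275
|p|² = 121 + 225 + 144 = 490,  |p| = √490 ≈ 22.135944
|q|² = 49 + 4 + 196 = 249,  |q| = √249 ≈ 15.779734
cos θ = -275 / (22.135944 · 15.779734) ≈ -0.78729
θ = arccos(-0.78729) ≈ 141.9°

141.9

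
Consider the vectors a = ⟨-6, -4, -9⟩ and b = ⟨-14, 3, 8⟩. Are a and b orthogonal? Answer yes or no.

yes

a · b = (-6)·(-14) + (-4)·3 + (-9)·8 = 84 - 12 - 72 = 0
Zero, so the vectors are orthogonal.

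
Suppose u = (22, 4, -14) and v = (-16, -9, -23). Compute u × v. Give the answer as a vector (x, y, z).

(-218, 730, -134)

i: 4·(-23) - (-14)·(-9) = -92 - 126 = -218
j: (-14)·(-16) - 22·(-23) = 224 - (-506) = 730
k: 22·(-9) - 4·(-16) = -198 - (-64) = -134
u × v = (-218, 730, -134)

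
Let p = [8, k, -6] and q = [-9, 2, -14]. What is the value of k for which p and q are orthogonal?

p · q = 8·(-9) + k·2 + (-6)·(-14) = 12 + 2k
Set equal to 0: 2k = -12, so k = -6.

-6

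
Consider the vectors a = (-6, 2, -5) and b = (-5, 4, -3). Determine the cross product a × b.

(14, 7, -14)

i: 2·(-3) - (-5)·4 = -6 - (-20) = 14
j: (-5)·(-5) - (-6)·(-3) = 25 - 18 = 7
k: (-6)·4 - 2·(-5) = -24 - (-10) = -14
a × b = (14, 7, -14)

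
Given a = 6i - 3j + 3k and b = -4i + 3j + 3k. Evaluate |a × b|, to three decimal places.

35.496

i: (-3)·3 - 3·3 = -9 - 9 = -18
j: 3·(-4) - 6·3 = -12 - 18 = -30
k: 6·3 - (-3)·(-4) = 18 - 12 = 6
a × b = (-18, -30, 6)
|a × b| = √((-18)² + (-30)² + 6²) = √1260 ≈ 35.4965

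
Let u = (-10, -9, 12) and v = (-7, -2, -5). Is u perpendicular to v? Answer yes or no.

u · v = (-10)·(-7) + (-9)·(-2) + 12·(-5) = 70 + 18 - 60 = 28
Nonzero, so the vectors are not orthogonal.

no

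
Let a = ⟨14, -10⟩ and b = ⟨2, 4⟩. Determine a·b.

a · b = 14·2 + (-10)·4 = 28 - 40 = -12

-12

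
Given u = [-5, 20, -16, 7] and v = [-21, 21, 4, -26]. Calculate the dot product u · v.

u · v = (-5)·(-21) + 20·21 + (-16)·4 + 7·(-26) = 105 + 420 - 64 - 182 = 279

279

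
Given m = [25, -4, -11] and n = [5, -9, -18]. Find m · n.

m · n = 25·5 + (-4)·(-9) + (-11)·(-18) = 125 + 36 + 198 = 359

359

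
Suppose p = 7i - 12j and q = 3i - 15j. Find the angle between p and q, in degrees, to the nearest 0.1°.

18.9

p · q = 7·3 + (-12)·(-15) = 21 + 180 = 201
|p|² = 49 + 144 = 193,  |p| = √193 ≈ 13.892444
|q|² = 9 + 225 = 234,  |q| = √234 ≈ 15.297059
cos θ = 201 / (13.892444 · 15.297059) ≈ 0.94582
θ = arccos(0.94582) ≈ 18.9°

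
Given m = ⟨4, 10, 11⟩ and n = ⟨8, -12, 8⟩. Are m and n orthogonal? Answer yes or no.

m · n = 4·8 + 10·(-12) + 11·8 = 32 - 120 + 88 = 0
Zero, so the vectors are orthogonal.

yes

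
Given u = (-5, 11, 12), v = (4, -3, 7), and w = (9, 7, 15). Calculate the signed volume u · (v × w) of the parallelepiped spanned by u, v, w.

v × w:
i: (-3)·15 - 7·7 = -45 - 49 = -94
j: 7·9 - 4·15 = 63 - 60 = 3
k: 4·7 - (-3)·9 = 28 - (-27) = 55
v × w = (-94, 3, 55)
u · (v × w) = (-5)·(-94) + 11·3 + 12·55 = 470 + 33 + 660 = 1163

1163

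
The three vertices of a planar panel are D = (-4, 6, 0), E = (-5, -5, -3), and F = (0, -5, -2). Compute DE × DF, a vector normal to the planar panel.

(-11, -14, 55)

DE = (-1, -11, -3)
DF = (4, -11, -2)
i: (-11)·(-2) - (-3)·(-11) = 22 - 33 = -11
j: (-3)·4 - (-1)·(-2) = -12 - 2 = -14
k: (-1)·(-11) - (-11)·4 = 11 - (-44) = 55
DE × DF = (-11, -14, 55)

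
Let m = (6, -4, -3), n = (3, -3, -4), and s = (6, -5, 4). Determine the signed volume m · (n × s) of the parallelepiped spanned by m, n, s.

-57

n × s:
i: (-3)·4 - (-4)·(-5) = -12 - 20 = -32
j: (-4)·6 - 3·4 = -24 - 12 = -36
k: 3·(-5) - (-3)·6 = -15 - (-18) = 3
n × s = (-32, -36, 3)
m · (n × s) = 6·(-32) + (-4)·(-36) + (-3)·3 = -192 + 144 - 9 = -57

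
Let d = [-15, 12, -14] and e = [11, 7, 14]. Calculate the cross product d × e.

i: 12·14 - (-14)·7 = 168 - (-98) = 266
j: (-14)·11 - (-15)·14 = -154 - (-210) = 56
k: (-15)·7 - 12·11 = -105 - 132 = -237
d × e = (266, 56, -237)

(266, 56, -237)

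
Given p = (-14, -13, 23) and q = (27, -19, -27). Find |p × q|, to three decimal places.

1029.894

i: (-13)·(-27) - 23·(-19) = 351 - (-437) = 788
j: 23·27 - (-14)·(-27) = 621 - 378 = 243
k: (-14)·(-19) - (-13)·27 = 266 - (-351) = 617
p × q = (788, 243, 617)
|p × q| = √(788² + 243² + 617²) = √1060682 ≈ 1029.8942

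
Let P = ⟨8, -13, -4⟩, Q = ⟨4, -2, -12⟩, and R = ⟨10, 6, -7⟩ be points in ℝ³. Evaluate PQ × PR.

(119, -28, -98)

PQ = (-4, 11, -8)
PR = (2, 19, -3)
i: 11·(-3) - (-8)·19 = -33 - (-152) = 119
j: (-8)·2 - (-4)·(-3) = -16 - 12 = -28
k: (-4)·19 - 11·2 = -76 - 22 = -98
PQ × PR = (119, -28, -98)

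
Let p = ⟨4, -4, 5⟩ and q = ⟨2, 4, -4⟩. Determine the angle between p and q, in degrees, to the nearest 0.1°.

p · q = 4·2 + (-4)·4 + 5·(-4) = 8 - 16 - 20 = -28
|p|² = 16 + 16 + 25 = 57,  |p| = √57 ≈ 7.549834
|q|² = 4 + 16 + 16 = 36,  |q| = √36 ≈ 6.000000
cos θ = -28 / (7.549834 · 6.000000) ≈ -0.61812
θ = arccos(-0.61812) ≈ 128.2°

128.2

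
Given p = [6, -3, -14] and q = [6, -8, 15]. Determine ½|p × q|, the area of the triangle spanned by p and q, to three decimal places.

i: (-3)·15 - (-14)·(-8) = -45 - 112 = -157
j: (-14)·6 - 6·15 = -84 - 90 = -174
k: 6·(-8) - (-3)·6 = -48 - (-18) = -30
p × q = (-157, -174, -30)
|p × q| = √((-157)² + (-174)² + (-30)²) = √55825 ≈ 236.2731
area = ½ · 236.2731 ≈ 118.137

118.137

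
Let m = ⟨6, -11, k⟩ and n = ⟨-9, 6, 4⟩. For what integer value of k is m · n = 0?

30

m · n = 6·(-9) + (-11)·6 + k·4 = -120 + 4k
Set equal to 0: 4k = 120, so k = 30.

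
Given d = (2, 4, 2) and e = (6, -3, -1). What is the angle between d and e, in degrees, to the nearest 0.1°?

93.5

d · e = 2·6 + 4·(-3) + 2·(-1) = 12 - 12 - 2 = -2
|d|² = 4 + 16 + 4 = 24,  |d| = √24 ≈ 4.898979
|e|² = 36 + 9 + 1 = 46,  |e| = √46 ≈ 6.782330
cos θ = -2 / (4.898979 · 6.782330) ≈ -0.06019
θ = arccos(-0.06019) ≈ 93.5°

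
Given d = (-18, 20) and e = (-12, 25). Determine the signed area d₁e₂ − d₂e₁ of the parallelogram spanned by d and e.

(-18)·25 - 20·(-12) = -450 - (-240) = -210

-210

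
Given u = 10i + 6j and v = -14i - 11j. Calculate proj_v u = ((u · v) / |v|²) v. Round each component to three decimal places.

u · v = 10·(-14) + 6·(-11) = -140 - 66 = -206
|v|² = 196 + 121 = 317
proj_v u = (-206/317) · (-14, -11) ≈ (9.098, 7.148)

(9.098, 7.148)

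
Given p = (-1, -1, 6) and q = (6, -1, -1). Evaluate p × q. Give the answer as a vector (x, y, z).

(7, 35, 7)

i: (-1)·(-1) - 6·(-1) = 1 - (-6) = 7
j: 6·6 - (-1)·(-1) = 36 - 1 = 35
k: (-1)·(-1) - (-1)·6 = 1 - (-6) = 7
p × q = (7, 35, 7)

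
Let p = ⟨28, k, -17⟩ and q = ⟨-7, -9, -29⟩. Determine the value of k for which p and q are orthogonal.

p · q = 28·(-7) + k·(-9) + (-17)·(-29) = 297 - 9k
Set equal to 0: -9k = -297, so k = 33.

33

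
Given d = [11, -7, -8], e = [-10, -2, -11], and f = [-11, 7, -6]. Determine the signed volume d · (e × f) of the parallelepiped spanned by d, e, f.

1288

e × f:
i: (-2)·(-6) - (-11)·7 = 12 - (-77) = 89
j: (-11)·(-11) - (-10)·(-6) = 121 - 60 = 61
k: (-10)·7 - (-2)·(-11) = -70 - 22 = -92
e × f = (89, 61, -92)
d · (e × f) = 11·89 + (-7)·61 + (-8)·(-92) = 979 - 427 + 736 = 1288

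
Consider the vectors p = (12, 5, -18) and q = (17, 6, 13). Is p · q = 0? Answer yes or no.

yes

p · q = 12·17 + 5·6 + (-18)·13 = 204 + 30 - 234 = 0
Zero, so the vectors are orthogonal.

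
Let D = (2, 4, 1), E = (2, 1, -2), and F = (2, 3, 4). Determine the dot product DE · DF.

DE = E − D = (0, -3, -3)
DF = F − D = (0, -1, 3)
DE · DF = 0·0 + (-3)·(-1) + (-3)·3 = 0 + 3 - 9 = -6

-6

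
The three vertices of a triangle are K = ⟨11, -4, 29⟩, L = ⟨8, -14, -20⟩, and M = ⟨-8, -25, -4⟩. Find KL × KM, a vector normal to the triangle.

KL = (-3, -10, -49)
KM = (-19, -21, -33)
i: (-10)·(-33) - (-49)·(-21) = 330 - 1029 = -699
j: (-49)·(-19) - (-3)·(-33) = 931 - 99 = 832
k: (-3)·(-21) - (-10)·(-19) = 63 - 190 = -127
KL × KM = (-699, 832, -127)

(-699, 832, -127)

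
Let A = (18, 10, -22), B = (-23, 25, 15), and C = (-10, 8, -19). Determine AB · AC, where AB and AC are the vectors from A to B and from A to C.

1229

AB = B − A = (-41, 15, 37)
AC = C − A = (-28, -2, 3)
AB · AC = (-41)·(-28) + 15·(-2) + 37·3 = 1148 - 30 + 111 = 1229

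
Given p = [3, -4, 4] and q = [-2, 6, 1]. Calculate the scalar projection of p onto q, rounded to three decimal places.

-4.061

p · q = 3·(-2) + (-4)·6 + 4·1 = -6 - 24 + 4 = -26
|q| = √(4 + 36 + 1) = √41 ≈ 6.4031
comp_q p = -26 / √41 ≈ -4.061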